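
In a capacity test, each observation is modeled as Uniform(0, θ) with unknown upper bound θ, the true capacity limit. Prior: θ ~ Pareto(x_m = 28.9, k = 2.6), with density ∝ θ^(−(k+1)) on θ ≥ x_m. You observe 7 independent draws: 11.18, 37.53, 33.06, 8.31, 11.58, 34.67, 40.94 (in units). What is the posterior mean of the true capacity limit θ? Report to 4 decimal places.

45.7005

A Pareto(scale x_m, shape k) prior on the upper bound θ of Uniform(0, θ) is conjugate: posterior is Pareto(max(x_m, max xᵢ), k + n).
Sample maximum = 40.94; prior scale x_m = 28.9 → posterior scale = max = 40.94.
Posterior shape = 2.6 + 7 = 9.6.
E[θ|data] = k·x_m/(k−1) = 9.6·40.94/8.6 = 45.7005.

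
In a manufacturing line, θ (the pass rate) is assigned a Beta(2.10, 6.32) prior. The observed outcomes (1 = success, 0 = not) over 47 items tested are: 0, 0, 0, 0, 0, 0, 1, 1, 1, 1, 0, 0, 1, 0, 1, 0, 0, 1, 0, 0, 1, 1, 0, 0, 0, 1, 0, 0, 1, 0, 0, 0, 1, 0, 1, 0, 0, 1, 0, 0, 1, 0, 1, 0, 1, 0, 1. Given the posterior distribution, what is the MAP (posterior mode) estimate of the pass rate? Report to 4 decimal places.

0.3575

The Beta prior is conjugate to a Binomial/Bernoulli likelihood; the update adds successes to α and failures to β.
Posterior: Beta(α+k, β+n−k) = Beta(2.10+18, 6.32+29) = Beta(20.10, 35.32).
Mode of Beta(a,b) for a,b>1 is (a−1)/(a+b−2) = 19.10/53.42 = 0.3575.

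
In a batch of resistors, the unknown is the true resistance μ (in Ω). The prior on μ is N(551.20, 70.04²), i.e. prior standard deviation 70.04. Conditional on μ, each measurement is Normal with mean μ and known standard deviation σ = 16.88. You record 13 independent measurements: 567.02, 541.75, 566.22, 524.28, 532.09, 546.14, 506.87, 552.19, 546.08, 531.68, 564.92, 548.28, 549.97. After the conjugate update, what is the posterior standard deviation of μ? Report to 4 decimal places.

4.6712

For Normal data with known variance σ², a Normal(μ₀, σ₀²) prior on μ is conjugate. Posterior precision = 1/σ₀² + n/σ²; posterior mean is the precision-weighted average of μ₀ and x̄.
σ₀² = 70.04² = 4905.6016, σ² = 16.88² = 284.9344; σ² + n·σ₀² = 284.9344 + 13·4905.6016 = 64057.7552.
Posterior precision = 1/σ₀² + n/σ² = 1/4905.6016 + 13/284.9344 = (σ² + n·σ₀²)/(σ₀²σ²) = 64057.7552/(4905.6016·284.9344); posterior variance σₙ² = σ₀²σ²/(σ² + n·σ₀²) = 4905.6016·284.9344/64057.7552 = 21.820537.
Posterior SD = √σₙ² = √(4905.6016·284.9344/64057.7552) = 4.6712.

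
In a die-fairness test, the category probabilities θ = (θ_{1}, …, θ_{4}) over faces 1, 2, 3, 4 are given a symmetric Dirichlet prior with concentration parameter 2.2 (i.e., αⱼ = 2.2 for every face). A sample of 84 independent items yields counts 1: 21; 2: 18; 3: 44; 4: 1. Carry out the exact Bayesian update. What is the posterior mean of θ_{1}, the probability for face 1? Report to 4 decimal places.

0.2500

The Dirichlet prior is conjugate to the Multinomial likelihood: each posterior αⱼ = prior αⱼ + observed count nⱼ.
Posterior concentration: (23.2, 20.2, 46.2, 3.2), total = 92.8.
E[θ_{1}|data] = α_{1}/Σα = 23.2/92.8 = 0.2500.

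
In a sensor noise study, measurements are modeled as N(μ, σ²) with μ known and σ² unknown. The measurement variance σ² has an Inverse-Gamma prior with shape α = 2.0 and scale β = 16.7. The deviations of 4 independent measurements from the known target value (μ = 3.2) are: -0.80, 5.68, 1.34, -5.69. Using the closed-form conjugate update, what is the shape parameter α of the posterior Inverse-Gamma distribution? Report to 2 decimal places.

With known mean μ and an Inverse-Gamma(α, β) prior on σ², the Normal likelihood is conjugate: posterior is Inv-Gamma(α + n/2, β + Σ(xᵢ−μ)²/2).
Σ(xᵢ−μ)² = (-0.80)² + (5.68)² + (1.34)² + (-5.69)² = 67.0741.
Posterior: Inv-Gamma(2.0 + 4/2, 16.7 + 67.0741/2) = Inv-Gamma(4.00, 50.23705).
Posterior α = 4.00.

4.00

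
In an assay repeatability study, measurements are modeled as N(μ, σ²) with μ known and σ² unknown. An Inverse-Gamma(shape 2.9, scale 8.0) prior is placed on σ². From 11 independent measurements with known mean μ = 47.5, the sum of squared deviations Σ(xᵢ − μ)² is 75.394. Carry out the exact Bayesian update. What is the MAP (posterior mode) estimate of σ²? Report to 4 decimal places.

4.8614

With known mean μ and an Inverse-Gamma(α, β) prior on σ², the Normal likelihood is conjugate: posterior is Inv-Gamma(α + n/2, β + Σ(xᵢ−μ)²/2).
Posterior: Inv-Gamma(2.9 + 11/2, 8.0 + 75.394/2) = Inv-Gamma(8.40, 45.6970).
Mode = β/(α+1) = 45.6970/9.40 = 4.8614.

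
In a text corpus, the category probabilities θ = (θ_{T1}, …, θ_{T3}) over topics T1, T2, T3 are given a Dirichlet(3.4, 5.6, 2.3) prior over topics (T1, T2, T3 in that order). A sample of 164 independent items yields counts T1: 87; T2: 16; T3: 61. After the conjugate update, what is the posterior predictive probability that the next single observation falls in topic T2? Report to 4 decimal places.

The Dirichlet prior is conjugate to the Multinomial likelihood: each posterior αⱼ = prior αⱼ + observed count nⱼ.
Posterior concentration: (90.4, 21.6, 63.3), total = 175.3.
P(next = T2 | data) = α_{T2}/Σα = 0.1232.

0.1232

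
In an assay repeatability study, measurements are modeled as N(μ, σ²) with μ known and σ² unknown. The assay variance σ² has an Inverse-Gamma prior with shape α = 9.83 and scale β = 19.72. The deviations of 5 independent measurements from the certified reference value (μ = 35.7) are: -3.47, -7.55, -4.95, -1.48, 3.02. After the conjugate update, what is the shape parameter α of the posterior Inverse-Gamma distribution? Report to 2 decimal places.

With known mean μ and an Inverse-Gamma(α, β) prior on σ², the Normal likelihood is conjugate: posterior is Inv-Gamma(α + n/2, β + Σ(xᵢ−μ)²/2).
Σ(xᵢ−μ)² = (-3.47)² + (-7.55)² + (-4.95)² + (-1.48)² + (3.02)² = 104.8567.
Posterior: Inv-Gamma(9.83 + 5/2, 19.72 + 104.8567/2) = Inv-Gamma(12.33, 72.14835).
Posterior α = 12.33.

12.33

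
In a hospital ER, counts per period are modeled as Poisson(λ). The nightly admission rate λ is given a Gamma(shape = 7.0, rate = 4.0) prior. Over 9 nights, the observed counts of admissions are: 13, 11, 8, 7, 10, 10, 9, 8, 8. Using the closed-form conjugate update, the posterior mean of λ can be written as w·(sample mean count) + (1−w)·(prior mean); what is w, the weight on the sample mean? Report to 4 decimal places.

0.6923

With a Gamma(shape α, rate β) prior, the Poisson likelihood is conjugate: the posterior is Gamma(α + ΣXᵢ, β + n).
Posterior mean = (α₀+S)/(β₀+n) = [n/(β₀+n)]·(S/n) + [β₀/(β₀+n)]·(α₀/β₀), so only n and β₀ enter the weight.
Weight on data w = n/(β₀+n) = 9/(4.0+9) = 9/13.0 = 0.6923.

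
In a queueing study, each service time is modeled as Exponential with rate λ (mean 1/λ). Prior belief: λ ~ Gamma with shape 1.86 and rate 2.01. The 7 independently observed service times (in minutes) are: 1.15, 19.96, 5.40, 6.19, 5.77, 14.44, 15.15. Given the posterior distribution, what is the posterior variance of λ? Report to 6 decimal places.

With a Gamma(shape α, rate β) prior on the exponential rate λ, the posterior after n observations with total T = Σxᵢ is Gamma(α+n, β+T).
Sum of observations T = 68.06 minutes; n = 7.
Posterior: Gamma(1.86+7, 2.01+68.06) = Gamma(8.86, 70.07).
Var = α/β² = 0.001805.

0.001805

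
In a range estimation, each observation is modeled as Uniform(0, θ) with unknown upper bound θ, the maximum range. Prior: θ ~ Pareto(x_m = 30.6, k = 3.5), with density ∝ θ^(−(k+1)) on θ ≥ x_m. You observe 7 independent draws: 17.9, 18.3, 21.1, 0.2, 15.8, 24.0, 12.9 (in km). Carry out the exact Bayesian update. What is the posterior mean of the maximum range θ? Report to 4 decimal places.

A Pareto(scale x_m, shape k) prior on the upper bound θ of Uniform(0, θ) is conjugate: posterior is Pareto(max(x_m, max xᵢ), k + n).
Sample maximum = 24.0; prior scale x_m = 30.6 → posterior scale = max = 30.6.
Posterior shape = 3.5 + 7 = 10.5.
E[θ|data] = k·x_m/(k−1) = 10.5·30.6/9.5 = 33.8211.

33.8211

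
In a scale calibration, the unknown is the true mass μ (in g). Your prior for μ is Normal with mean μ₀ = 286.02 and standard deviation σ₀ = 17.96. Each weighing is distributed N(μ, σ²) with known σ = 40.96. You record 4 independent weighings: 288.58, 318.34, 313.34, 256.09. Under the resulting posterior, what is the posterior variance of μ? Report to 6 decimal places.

182.336388

For Normal data with known variance σ², a Normal(μ₀, σ₀²) prior on μ is conjugate. Posterior precision = 1/σ₀² + n/σ²; posterior mean is the precision-weighted average of μ₀ and x̄.
σ₀² = 17.96² = 322.5616, σ² = 40.96² = 1677.7216; σ² + n·σ₀² = 1677.7216 + 4·322.5616 = 2967.968.
Posterior precision = 1/σ₀² + n/σ² = 1/322.5616 + 4/1677.7216 = (σ² + n·σ₀²)/(σ₀²σ²) = 2967.968/(322.5616·1677.7216); posterior variance σₙ² = σ₀²σ²/(σ² + n·σ₀²) = 322.5616·1677.7216/2967.968 = 182.336388.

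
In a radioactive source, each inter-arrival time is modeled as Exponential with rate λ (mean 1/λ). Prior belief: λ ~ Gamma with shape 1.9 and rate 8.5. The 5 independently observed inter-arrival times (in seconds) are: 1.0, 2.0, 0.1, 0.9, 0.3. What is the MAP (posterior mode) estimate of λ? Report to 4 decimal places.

0.4609

With a Gamma(shape α, rate β) prior on the exponential rate λ, the posterior after n observations with total T = Σxᵢ is Gamma(α+n, β+T).
Sum of observations T = 4.3 seconds; n = 5.
Posterior: Gamma(1.9+5, 8.5+4.3) = Gamma(6.9, 12.8).
Mode = (α−1)/β = 0.4609.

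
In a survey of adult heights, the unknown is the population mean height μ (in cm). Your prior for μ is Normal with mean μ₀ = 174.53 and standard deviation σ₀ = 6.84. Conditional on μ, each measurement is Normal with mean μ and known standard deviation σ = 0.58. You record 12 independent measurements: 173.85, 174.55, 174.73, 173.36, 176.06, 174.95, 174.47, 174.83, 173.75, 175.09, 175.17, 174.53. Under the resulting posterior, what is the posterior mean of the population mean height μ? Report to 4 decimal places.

174.6116

For Normal data with known variance σ², a Normal(μ₀, σ₀²) prior on μ is conjugate. Posterior precision = 1/σ₀² + n/σ²; posterior mean is the precision-weighted average of μ₀ and x̄.
Σxᵢ = 173.85 + 174.55 + 174.73 + 173.36 + 176.06 + 174.95 + 174.47 + 174.83 + 173.75 + 175.09 + 175.17 + 174.53 = 2095.34, so n·x̄ = 2095.34.
σ₀² = 6.84² = 46.7856, σ² = 0.58² = 0.3364; σ² + n·σ₀² = 0.3364 + 12·46.7856 = 561.7636.
Posterior mean = (μ₀/σ₀² + n·x̄/σ²)/(1/σ₀² + n/σ²) = (σ²·μ₀ + σ₀²·n·x̄)/(σ² + n·σ₀²) = (0.3364·174.53 + 46.7856·2095.34)/561.7636 = 98090.450996/561.7636 = 174.6116.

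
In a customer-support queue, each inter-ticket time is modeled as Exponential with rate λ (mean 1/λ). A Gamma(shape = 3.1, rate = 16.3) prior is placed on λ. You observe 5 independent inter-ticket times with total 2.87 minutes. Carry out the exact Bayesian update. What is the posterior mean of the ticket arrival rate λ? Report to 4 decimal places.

0.4225

With a Gamma(shape α, rate β) prior on the exponential rate λ, the posterior after n observations with total T = Σxᵢ is Gamma(α+n, β+T).
Posterior: Gamma(3.1+5, 16.3+2.87) = Gamma(8.1, 19.17).
Posterior mean of λ = α/β = 8.1/19.17 = 0.4225.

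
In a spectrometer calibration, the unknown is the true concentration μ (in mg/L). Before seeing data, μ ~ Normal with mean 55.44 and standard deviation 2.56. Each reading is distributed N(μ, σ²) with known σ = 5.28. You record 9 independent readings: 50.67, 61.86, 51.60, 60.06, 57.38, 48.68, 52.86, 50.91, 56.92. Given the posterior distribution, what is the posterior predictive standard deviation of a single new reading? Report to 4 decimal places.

For Normal data with known variance σ², a Normal(μ₀, σ₀²) prior on μ is conjugate. Posterior precision = 1/σ₀² + n/σ²; posterior mean is the precision-weighted average of μ₀ and x̄.
σ₀² = 2.56² = 6.5536, σ² = 5.28² = 27.8784; σ² + n·σ₀² = 27.8784 + 9·6.5536 = 86.8608.
Posterior precision = 1/σ₀² + n/σ² = 1/6.5536 + 9/27.8784 = (σ² + n·σ₀²)/(σ₀²σ²) = 86.8608/(6.5536·27.8784); posterior variance σₙ² = σ₀²σ²/(σ² + n·σ₀²) = 6.5536·27.8784/86.8608 = 2.103410.
Predictive variance for one new observation = σₙ² + σ² = 6.5536·27.8784/86.8608 + 27.8784 = σ²·(σ₀² + 86.8608)/86.8608 = 27.8784·93.4144/86.8608 = 29.981810; SD = √(27.8784·93.4144/86.8608) = 5.4756.

5.4756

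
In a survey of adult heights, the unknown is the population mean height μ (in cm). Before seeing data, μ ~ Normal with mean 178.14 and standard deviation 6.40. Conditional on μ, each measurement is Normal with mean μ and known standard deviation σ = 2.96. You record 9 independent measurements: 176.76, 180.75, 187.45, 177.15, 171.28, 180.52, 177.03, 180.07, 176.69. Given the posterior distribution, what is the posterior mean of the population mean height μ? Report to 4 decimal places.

178.6219

For Normal data with known variance σ², a Normal(μ₀, σ₀²) prior on μ is conjugate. Posterior precision = 1/σ₀² + n/σ²; posterior mean is the precision-weighted average of μ₀ and x̄.
Σxᵢ = 176.76 + 180.75 + 187.45 + 177.15 + 171.28 + 180.52 + 177.03 + 180.07 + 176.69 = 1607.7, so n·x̄ = 1607.7.
σ₀² = 6.40² = 40.96, σ² = 2.96² = 8.7616; σ² + n·σ₀² = 8.7616 + 9·40.96 = 377.4016.
Posterior mean = (μ₀/σ₀² + n·x̄/σ²)/(1/σ₀² + n/σ²) = (σ²·μ₀ + σ₀²·n·x̄)/(σ² + n·σ₀²) = (8.7616·178.14 + 40.96·1607.7)/377.4016 = 67412.183424/377.4016 = 178.6219.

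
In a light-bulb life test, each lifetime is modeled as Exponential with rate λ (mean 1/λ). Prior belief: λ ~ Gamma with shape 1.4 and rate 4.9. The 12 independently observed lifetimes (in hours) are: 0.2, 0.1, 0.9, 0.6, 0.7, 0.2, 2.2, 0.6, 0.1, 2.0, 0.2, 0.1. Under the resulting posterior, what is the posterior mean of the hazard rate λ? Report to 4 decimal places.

With a Gamma(shape α, rate β) prior on the exponential rate λ, the posterior after n observations with total T = Σxᵢ is Gamma(α+n, β+T).
Sum of observations T = 7.9 hours; n = 12.
Posterior: Gamma(1.4+12, 4.9+7.9) = Gamma(13.4, 12.8).
Posterior mean of λ = α/β = 13.4/12.8 = 1.0469.

1.0469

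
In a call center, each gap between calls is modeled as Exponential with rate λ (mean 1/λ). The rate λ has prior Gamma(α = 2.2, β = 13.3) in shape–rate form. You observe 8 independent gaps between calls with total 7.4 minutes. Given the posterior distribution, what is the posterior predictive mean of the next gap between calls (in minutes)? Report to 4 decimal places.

With a Gamma(shape α, rate β) prior on the exponential rate λ, the posterior after n observations with total T = Σxᵢ is Gamma(α+n, β+T).
Posterior: Gamma(2.2+8, 13.3+7.4) = Gamma(10.2, 20.7).
The predictive distribution for the next observation is Lomax; its mean is β/(α−1) = 20.7/9.2 = 2.2500.

2.2500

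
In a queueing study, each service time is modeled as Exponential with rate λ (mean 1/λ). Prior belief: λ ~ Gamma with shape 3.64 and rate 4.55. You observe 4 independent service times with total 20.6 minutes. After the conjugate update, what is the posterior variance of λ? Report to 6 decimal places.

0.012079

With a Gamma(shape α, rate β) prior on the exponential rate λ, the posterior after n observations with total T = Σxᵢ is Gamma(α+n, β+T).
Posterior: Gamma(3.64+4, 4.55+20.6) = Gamma(7.64, 25.15).
Var = α/β² = 0.012079.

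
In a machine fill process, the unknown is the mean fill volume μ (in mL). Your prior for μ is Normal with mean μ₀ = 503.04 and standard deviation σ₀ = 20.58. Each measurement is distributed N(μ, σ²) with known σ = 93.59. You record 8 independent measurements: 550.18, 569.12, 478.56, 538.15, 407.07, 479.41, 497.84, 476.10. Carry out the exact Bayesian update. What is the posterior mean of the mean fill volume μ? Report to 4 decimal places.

For Normal data with known variance σ², a Normal(μ₀, σ₀²) prior on μ is conjugate. Posterior precision = 1/σ₀² + n/σ²; posterior mean is the precision-weighted average of μ₀ and x̄.
Σxᵢ = 550.18 + 569.12 + 478.56 + 538.15 + 407.07 + 479.41 + 497.84 + 476.10 = 3996.43, so n·x̄ = 3996.43.
σ₀² = 20.58² = 423.5364, σ² = 93.59² = 8759.0881; σ² + n·σ₀² = 8759.0881 + 8·423.5364 = 12147.3793.
Posterior mean = (μ₀/σ₀² + n·x̄/σ²)/(1/σ₀² + n/σ²) = (σ²·μ₀ + σ₀²·n·x̄)/(σ² + n·σ₀²) = (8759.0881·503.04 + 423.5364·3996.43)/12147.3793 = 6098805.252876/12147.3793 = 502.0676.

502.0676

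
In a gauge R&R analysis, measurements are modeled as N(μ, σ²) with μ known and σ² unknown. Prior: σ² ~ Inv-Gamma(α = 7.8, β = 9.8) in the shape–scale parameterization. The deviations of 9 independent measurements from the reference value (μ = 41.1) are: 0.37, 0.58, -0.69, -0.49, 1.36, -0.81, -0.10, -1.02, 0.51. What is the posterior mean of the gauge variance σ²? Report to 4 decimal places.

1.0887

With known mean μ and an Inverse-Gamma(α, β) prior on σ², the Normal likelihood is conjugate: posterior is Inv-Gamma(α + n/2, β + Σ(xᵢ−μ)²/2).
Σ(xᵢ−μ)² = (0.37)² + (0.58)² + (-0.69)² + (-0.49)² + (1.36)² + (-0.81)² + (-0.10)² + (-1.02)² + (0.51)² = 5.0057.
Posterior: Inv-Gamma(7.8 + 9/2, 9.8 + 5.0057/2) = Inv-Gamma(12.30, 12.30285).
E[σ²|data] = β/(α−1) = 12.30285/11.30 = 1.0887.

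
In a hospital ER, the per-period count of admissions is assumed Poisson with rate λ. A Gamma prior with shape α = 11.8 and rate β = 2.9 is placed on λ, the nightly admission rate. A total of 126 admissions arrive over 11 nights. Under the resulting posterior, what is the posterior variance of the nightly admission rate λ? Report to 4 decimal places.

With a Gamma(shape α, rate β) prior, the Poisson likelihood is conjugate: the posterior is Gamma(α + ΣXᵢ, β + n).
Posterior: Gamma(α+S, β+n) = Gamma(11.8+126, 2.9+11) = Gamma(137.8, 13.9).
Var = α/β² = 137.8/13.9² = 0.7132.

0.7132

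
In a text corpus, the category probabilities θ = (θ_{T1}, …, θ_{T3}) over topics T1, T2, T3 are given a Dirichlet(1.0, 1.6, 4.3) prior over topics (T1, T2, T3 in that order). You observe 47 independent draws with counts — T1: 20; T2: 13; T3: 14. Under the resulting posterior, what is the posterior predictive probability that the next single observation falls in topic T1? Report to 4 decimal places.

0.3896

The Dirichlet prior is conjugate to the Multinomial likelihood: each posterior αⱼ = prior αⱼ + observed count nⱼ.
Posterior concentration: (21.0, 14.6, 18.3), total = 53.9.
P(next = T1 | data) = α_{T1}/Σα = 0.3896.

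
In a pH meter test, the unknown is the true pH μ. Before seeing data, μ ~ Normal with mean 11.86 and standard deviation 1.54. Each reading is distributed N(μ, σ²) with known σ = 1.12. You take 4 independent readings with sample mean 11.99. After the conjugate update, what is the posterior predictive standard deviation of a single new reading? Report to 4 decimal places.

1.2375

For Normal data with known variance σ², a Normal(μ₀, σ₀²) prior on μ is conjugate. Posterior precision = 1/σ₀² + n/σ²; posterior mean is the precision-weighted average of μ₀ and x̄.
σ₀² = 1.54² = 2.3716, σ² = 1.12² = 1.2544; σ² + n·σ₀² = 1.2544 + 4·2.3716 = 10.7408.
Posterior precision = 1/σ₀² + n/σ² = 1/2.3716 + 4/1.2544 = (σ² + n·σ₀²)/(σ₀²σ²) = 10.7408/(2.3716·1.2544); posterior variance σₙ² = σ₀²σ²/(σ² + n·σ₀²) = 2.3716·1.2544/10.7408 = 0.276975.
Predictive variance for one new observation = σₙ² + σ² = 2.3716·1.2544/10.7408 + 1.2544 = σ²·(σ₀² + 10.7408)/10.7408 = 1.2544·13.1124/10.7408 = 1.531375; SD = √(1.2544·13.1124/10.7408) = 1.2375.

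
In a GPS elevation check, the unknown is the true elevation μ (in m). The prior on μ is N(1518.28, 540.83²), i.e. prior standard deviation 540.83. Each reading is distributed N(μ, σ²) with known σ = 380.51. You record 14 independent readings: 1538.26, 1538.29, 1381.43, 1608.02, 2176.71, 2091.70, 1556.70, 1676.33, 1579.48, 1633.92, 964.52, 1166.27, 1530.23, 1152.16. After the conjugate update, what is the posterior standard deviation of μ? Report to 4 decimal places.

For Normal data with known variance σ², a Normal(μ₀, σ₀²) prior on μ is conjugate. Posterior precision = 1/σ₀² + n/σ²; posterior mean is the precision-weighted average of μ₀ and x̄.
σ₀² = 540.83² = 292497.0889, σ² = 380.51² = 144787.8601; σ² + n·σ₀² = 144787.8601 + 14·292497.0889 = 4239747.1047.
Posterior precision = 1/σ₀² + n/σ² = 1/292497.0889 + 14/144787.8601 = (σ² + n·σ₀²)/(σ₀²σ²) = 4239747.1047/(292497.0889·144787.8601); posterior variance σₙ² = σ₀²σ²/(σ² + n·σ₀²) = 292497.0889·144787.8601/4239747.1047 = 9988.809837.
Posterior SD = √σₙ² = √(292497.0889·144787.8601/4239747.1047) = 99.9440.

99.9440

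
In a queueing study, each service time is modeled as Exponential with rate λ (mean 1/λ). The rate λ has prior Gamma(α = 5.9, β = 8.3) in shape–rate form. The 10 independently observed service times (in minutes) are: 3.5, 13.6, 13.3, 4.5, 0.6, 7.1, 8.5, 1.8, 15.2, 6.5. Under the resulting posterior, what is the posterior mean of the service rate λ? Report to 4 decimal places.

With a Gamma(shape α, rate β) prior on the exponential rate λ, the posterior after n observations with total T = Σxᵢ is Gamma(α+n, β+T).
Sum of observations T = 74.6 minutes; n = 10.
Posterior: Gamma(5.9+10, 8.3+74.6) = Gamma(15.9, 82.9).
Posterior mean of λ = α/β = 15.9/82.9 = 0.1918.

0.1918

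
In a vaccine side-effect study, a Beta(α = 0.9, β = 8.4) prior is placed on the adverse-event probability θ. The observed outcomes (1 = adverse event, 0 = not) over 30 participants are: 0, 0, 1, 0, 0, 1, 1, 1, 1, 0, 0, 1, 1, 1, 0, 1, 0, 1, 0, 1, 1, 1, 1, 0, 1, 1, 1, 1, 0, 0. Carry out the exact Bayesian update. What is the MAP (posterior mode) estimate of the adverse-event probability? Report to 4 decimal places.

0.4799

The Beta prior is conjugate to a Binomial/Bernoulli likelihood; the update adds successes to α and failures to β.
Posterior: Beta(α+k, β+n−k) = Beta(0.9+18, 8.4+12) = Beta(18.9, 20.4).
Mode of Beta(a,b) for a,b>1 is (a−1)/(a+b−2) = 17.9/37.3 = 0.4799.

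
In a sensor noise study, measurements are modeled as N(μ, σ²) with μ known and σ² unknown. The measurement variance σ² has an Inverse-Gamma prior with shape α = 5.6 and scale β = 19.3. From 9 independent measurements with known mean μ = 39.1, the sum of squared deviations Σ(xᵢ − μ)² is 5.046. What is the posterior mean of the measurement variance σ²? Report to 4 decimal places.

2.3981

With known mean μ and an Inverse-Gamma(α, β) prior on σ², the Normal likelihood is conjugate: posterior is Inv-Gamma(α + n/2, β + Σ(xᵢ−μ)²/2).
Posterior: Inv-Gamma(5.6 + 9/2, 19.3 + 5.046/2) = Inv-Gamma(10.10, 21.8230).
E[σ²|data] = β/(α−1) = 21.8230/9.10 = 2.3981.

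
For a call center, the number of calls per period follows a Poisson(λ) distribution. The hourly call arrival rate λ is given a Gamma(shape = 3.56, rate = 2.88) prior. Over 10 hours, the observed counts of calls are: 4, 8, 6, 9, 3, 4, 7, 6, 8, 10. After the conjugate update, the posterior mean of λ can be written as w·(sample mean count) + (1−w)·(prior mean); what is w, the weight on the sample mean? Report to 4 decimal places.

With a Gamma(shape α, rate β) prior, the Poisson likelihood is conjugate: the posterior is Gamma(α + ΣXᵢ, β + n).
Posterior mean = (α₀+S)/(β₀+n) = [n/(β₀+n)]·(S/n) + [β₀/(β₀+n)]·(α₀/β₀), so only n and β₀ enter the weight.
Weight on data w = n/(β₀+n) = 10/(2.88+10) = 10/12.88 = 0.7764.

0.7764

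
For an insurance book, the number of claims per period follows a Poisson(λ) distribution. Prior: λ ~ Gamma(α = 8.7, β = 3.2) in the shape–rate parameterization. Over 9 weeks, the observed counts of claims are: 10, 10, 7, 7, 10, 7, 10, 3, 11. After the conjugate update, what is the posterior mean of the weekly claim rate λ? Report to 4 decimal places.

With a Gamma(shape α, rate β) prior, the Poisson likelihood is conjugate: the posterior is Gamma(α + ΣXᵢ, β + n).
Sum of counts S = 75 over n = 9 weeks.
Posterior: Gamma(α+S, β+n) = Gamma(8.7+75, 3.2+9) = Gamma(83.7, 12.2).
Posterior mean = α/β = 83.7/12.2 = 6.8607.

6.8607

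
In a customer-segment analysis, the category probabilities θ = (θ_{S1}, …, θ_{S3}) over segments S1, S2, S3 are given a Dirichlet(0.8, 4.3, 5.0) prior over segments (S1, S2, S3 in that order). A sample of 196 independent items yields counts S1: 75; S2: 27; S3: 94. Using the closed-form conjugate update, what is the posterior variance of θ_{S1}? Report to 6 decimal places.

The Dirichlet prior is conjugate to the Multinomial likelihood: each posterior αⱼ = prior αⱼ + observed count nⱼ.
Posterior concentration: (75.8, 31.3, 99.0), total = 206.1.
Var[θ_j] = α_j(Σα−α_j)/((Σα)²(Σα+1)) = 75.8·130.3/(206.1²·207.1) = 0.001123.

0.001123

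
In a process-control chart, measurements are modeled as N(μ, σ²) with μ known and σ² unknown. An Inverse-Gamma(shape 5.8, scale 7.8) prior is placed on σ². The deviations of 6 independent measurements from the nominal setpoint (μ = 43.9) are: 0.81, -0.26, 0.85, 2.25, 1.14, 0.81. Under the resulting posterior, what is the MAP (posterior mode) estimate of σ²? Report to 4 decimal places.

With known mean μ and an Inverse-Gamma(α, β) prior on σ², the Normal likelihood is conjugate: posterior is Inv-Gamma(α + n/2, β + Σ(xᵢ−μ)²/2).
Σ(xᵢ−μ)² = (0.81)² + (-0.26)² + (0.85)² + (2.25)² + (1.14)² + (0.81)² = 8.4644.
Posterior: Inv-Gamma(5.8 + 6/2, 7.8 + 8.4644/2) = Inv-Gamma(8.80, 12.03220).
Mode = β/(α+1) = 12.03220/9.80 = 1.2278.

1.2278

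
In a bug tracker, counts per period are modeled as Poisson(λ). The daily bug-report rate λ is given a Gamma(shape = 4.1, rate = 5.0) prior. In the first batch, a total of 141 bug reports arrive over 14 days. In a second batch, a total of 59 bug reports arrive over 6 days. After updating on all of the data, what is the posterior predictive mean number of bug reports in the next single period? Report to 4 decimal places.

With a Gamma(shape α, rate β) prior, the Poisson likelihood is conjugate: the posterior is Gamma(α + ΣXᵢ, β + n).
After batch 1: Gamma(α+S, β+n) = Gamma(4.1+141, 5.0+14) = Gamma(145.1, 19.0).
After batch 2: Gamma(α+S, β+n) = Gamma(145.1+59, 19.0+6) = Gamma(204.1, 25.0).
The predictive distribution for one future period is NegBinom with mean α/β = 8.1640.

8.1640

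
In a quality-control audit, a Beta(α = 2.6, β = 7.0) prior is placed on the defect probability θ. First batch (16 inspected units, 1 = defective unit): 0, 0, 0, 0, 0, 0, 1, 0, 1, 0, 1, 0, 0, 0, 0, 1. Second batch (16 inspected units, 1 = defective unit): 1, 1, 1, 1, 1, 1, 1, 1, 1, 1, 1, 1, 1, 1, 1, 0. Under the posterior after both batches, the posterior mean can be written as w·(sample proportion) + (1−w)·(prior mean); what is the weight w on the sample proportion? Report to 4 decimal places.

0.7692

The Beta prior is conjugate to a Binomial/Bernoulli likelihood; the update adds successes to α and failures to β.
Total number of inspected units: n = 16 + 16 = 32.
Posterior mean = (α₀+k)/(α₀+β₀+n) = [n/(α₀+β₀+n)]·(k/n) + [(α₀+β₀)/(α₀+β₀+n)]·α₀/(α₀+β₀), so only n and the prior enter the weight.
The weight on the data is w = n/(α₀+β₀+n) = 32/(2.6+7.0+32) = 32/41.6 = 0.7692.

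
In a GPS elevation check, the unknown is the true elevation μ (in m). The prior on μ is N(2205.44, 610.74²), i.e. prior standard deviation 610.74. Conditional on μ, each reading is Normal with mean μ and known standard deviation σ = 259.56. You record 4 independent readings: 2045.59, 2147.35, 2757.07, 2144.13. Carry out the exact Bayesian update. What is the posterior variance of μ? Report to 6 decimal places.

16115.172857

For Normal data with known variance σ², a Normal(μ₀, σ₀²) prior on μ is conjugate. Posterior precision = 1/σ₀² + n/σ²; posterior mean is the precision-weighted average of μ₀ and x̄.
σ₀² = 610.74² = 373003.3476, σ² = 259.56² = 67371.3936; σ² + n·σ₀² = 67371.3936 + 4·373003.3476 = 1559384.784.
Posterior precision = 1/σ₀² + n/σ² = 1/373003.3476 + 4/67371.3936 = (σ² + n·σ₀²)/(σ₀²σ²) = 1559384.784/(373003.3476·67371.3936); posterior variance σₙ² = σ₀²σ²/(σ² + n·σ₀²) = 373003.3476·67371.3936/1559384.784 = 16115.172857.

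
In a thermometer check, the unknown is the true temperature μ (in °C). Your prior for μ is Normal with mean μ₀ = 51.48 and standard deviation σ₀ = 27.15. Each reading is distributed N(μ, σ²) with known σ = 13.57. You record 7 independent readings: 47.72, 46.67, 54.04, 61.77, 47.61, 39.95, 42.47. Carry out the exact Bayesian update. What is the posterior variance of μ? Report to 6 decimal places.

25.399942

For Normal data with known variance σ², a Normal(μ₀, σ₀²) prior on μ is conjugate. Posterior precision = 1/σ₀² + n/σ²; posterior mean is the precision-weighted average of μ₀ and x̄.
σ₀² = 27.15² = 737.1225, σ² = 13.57² = 184.1449; σ² + n·σ₀² = 184.1449 + 7·737.1225 = 5344.0024.
Posterior precision = 1/σ₀² + n/σ² = 1/737.1225 + 7/184.1449 = (σ² + n·σ₀²)/(σ₀²σ²) = 5344.0024/(737.1225·184.1449); posterior variance σₙ² = σ₀²σ²/(σ² + n·σ₀²) = 737.1225·184.1449/5344.0024 = 25.399942.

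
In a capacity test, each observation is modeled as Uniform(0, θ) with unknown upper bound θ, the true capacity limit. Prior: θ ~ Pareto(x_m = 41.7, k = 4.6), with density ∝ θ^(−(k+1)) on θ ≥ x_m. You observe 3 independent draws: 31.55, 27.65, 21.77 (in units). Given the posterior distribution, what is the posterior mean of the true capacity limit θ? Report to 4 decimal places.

48.0182

A Pareto(scale x_m, shape k) prior on the upper bound θ of Uniform(0, θ) is conjugate: posterior is Pareto(max(x_m, max xᵢ), k + n).
Sample maximum = 31.55; prior scale x_m = 41.7 → posterior scale = max = 41.70.
Posterior shape = 4.6 + 3 = 7.6.
E[θ|data] = k·x_m/(k−1) = 7.6·41.70/6.6 = 48.0182.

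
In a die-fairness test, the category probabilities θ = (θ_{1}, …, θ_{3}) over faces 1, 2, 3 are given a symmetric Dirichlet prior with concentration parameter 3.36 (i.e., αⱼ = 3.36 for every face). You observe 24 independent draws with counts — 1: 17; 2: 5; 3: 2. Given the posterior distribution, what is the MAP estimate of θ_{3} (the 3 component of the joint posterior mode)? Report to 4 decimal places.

The Dirichlet prior is conjugate to the Multinomial likelihood: each posterior αⱼ = prior αⱼ + observed count nⱼ.
Posterior concentration: (20.36, 8.36, 5.36), total = 34.08.
Joint mode component: (α_{3}−1)/(Σα−K) = 4.36/31.08 = 0.1403.

0.1403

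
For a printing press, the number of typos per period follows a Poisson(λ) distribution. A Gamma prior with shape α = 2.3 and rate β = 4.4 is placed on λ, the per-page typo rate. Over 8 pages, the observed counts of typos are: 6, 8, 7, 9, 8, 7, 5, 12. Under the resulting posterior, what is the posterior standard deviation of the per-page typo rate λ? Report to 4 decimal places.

0.6467

With a Gamma(shape α, rate β) prior, the Poisson likelihood is conjugate: the posterior is Gamma(α + ΣXᵢ, β + n).
Sum of counts S = 62 over n = 8 pages.
Posterior: Gamma(α+S, β+n) = Gamma(2.3+62, 4.4+8) = Gamma(64.3, 12.4).
SD = √α/β = √64.3/12.4 = 0.6467.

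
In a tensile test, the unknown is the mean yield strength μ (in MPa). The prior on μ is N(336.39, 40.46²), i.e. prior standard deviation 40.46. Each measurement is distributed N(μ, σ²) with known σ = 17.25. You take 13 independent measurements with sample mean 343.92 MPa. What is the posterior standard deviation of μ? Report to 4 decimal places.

For Normal data with known variance σ², a Normal(μ₀, σ₀²) prior on μ is conjugate. Posterior precision = 1/σ₀² + n/σ²; posterior mean is the precision-weighted average of μ₀ and x̄.
σ₀² = 40.46² = 1637.0116, σ² = 17.25² = 297.5625; σ² + n·σ₀² = 297.5625 + 13·1637.0116 = 21578.7133.
Posterior precision = 1/σ₀² + n/σ² = 1/1637.0116 + 13/297.5625 = (σ² + n·σ₀²)/(σ₀²σ²) = 21578.7133/(1637.0116·297.5625); posterior variance σₙ² = σ₀²σ²/(σ² + n·σ₀²) = 1637.0116·297.5625/21578.7133 = 22.573786.
Posterior SD = √σₙ² = √(1637.0116·297.5625/21578.7133) = 4.7512.

4.7512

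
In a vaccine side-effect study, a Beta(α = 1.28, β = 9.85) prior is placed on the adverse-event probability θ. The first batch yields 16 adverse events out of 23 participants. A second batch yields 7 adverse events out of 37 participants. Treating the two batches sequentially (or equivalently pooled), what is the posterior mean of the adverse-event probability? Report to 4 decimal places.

The Beta prior is conjugate to a Binomial/Bernoulli likelihood; the update adds successes to α and failures to β.
After batch 1: Beta(1.28+16, 9.85+7) = Beta(17.28, 16.85).
After batch 2: Beta(17.28+7, 16.85+30) = Beta(24.28, 46.85).
Posterior mean = α/(α+β) = 24.28/71.13 = 0.3413.

0.3413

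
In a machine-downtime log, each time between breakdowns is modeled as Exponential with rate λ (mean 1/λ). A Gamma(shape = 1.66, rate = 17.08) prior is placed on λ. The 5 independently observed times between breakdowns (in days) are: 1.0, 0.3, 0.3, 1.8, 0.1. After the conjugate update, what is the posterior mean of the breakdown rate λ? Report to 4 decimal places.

With a Gamma(shape α, rate β) prior on the exponential rate λ, the posterior after n observations with total T = Σxᵢ is Gamma(α+n, β+T).
Sum of observations T = 3.5 days; n = 5.
Posterior: Gamma(1.66+5, 17.08+3.5) = Gamma(6.66, 20.58).
Posterior mean of λ = α/β = 6.66/20.58 = 0.3236.

0.3236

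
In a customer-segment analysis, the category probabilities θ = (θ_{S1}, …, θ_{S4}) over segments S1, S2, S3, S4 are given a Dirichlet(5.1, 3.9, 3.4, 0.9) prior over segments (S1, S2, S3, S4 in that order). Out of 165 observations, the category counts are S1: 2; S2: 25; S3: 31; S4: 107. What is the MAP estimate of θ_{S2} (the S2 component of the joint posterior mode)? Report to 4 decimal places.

0.1601

The Dirichlet prior is conjugate to the Multinomial likelihood: each posterior αⱼ = prior αⱼ + observed count nⱼ.
Posterior concentration: (7.1, 28.9, 34.4, 107.9), total = 178.3.
Joint mode component: (α_{S2}−1)/(Σα−K) = 27.9/174.3 = 0.1601.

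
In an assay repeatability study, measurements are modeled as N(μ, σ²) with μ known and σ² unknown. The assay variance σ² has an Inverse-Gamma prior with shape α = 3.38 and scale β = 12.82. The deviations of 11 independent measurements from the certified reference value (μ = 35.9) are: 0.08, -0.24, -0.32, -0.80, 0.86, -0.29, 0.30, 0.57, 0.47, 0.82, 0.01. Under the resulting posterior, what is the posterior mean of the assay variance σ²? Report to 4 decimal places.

1.8134

With known mean μ and an Inverse-Gamma(α, β) prior on σ², the Normal likelihood is conjugate: posterior is Inv-Gamma(α + n/2, β + Σ(xᵢ−μ)²/2).
Σ(xᵢ−μ)² = (0.08)² + (-0.24)² + (-0.32)² + (-0.80)² + (0.86)² + (-0.29)² + (0.30)² + (0.57)² + (0.47)² + (0.82)² + (0.01)² = 2.9384.
Posterior: Inv-Gamma(3.38 + 11/2, 12.82 + 2.9384/2) = Inv-Gamma(8.88, 14.28920).
E[σ²|data] = β/(α−1) = 14.28920/7.88 = 1.8134.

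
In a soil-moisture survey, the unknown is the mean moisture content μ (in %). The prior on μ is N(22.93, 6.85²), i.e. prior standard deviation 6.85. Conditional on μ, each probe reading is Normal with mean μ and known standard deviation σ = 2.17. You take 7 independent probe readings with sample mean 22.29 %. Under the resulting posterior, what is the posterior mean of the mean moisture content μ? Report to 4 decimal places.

For Normal data with known variance σ², a Normal(μ₀, σ₀²) prior on μ is conjugate. Posterior precision = 1/σ₀² + n/σ²; posterior mean is the precision-weighted average of μ₀ and x̄.
n·x̄ = 7·22.29 = 156.03.
σ₀² = 6.85² = 46.9225, σ² = 2.17² = 4.7089; σ² + n·σ₀² = 4.7089 + 7·46.9225 = 333.1664.
Posterior mean = (μ₀/σ₀² + n·x̄/σ²)/(1/σ₀² + n/σ²) = (σ²·μ₀ + σ₀²·n·x̄)/(σ² + n·σ₀²) = (4.7089·22.93 + 46.9225·156.03)/333.1664 = 7429.292752/333.1664 = 22.2990.

22.2990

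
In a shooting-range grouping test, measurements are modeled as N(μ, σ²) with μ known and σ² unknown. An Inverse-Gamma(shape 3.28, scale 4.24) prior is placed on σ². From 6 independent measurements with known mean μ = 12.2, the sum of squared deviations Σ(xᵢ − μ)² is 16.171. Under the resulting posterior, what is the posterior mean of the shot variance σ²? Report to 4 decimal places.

2.3344

With known mean μ and an Inverse-Gamma(α, β) prior on σ², the Normal likelihood is conjugate: posterior is Inv-Gamma(α + n/2, β + Σ(xᵢ−μ)²/2).
Posterior: Inv-Gamma(3.28 + 6/2, 4.24 + 16.171/2) = Inv-Gamma(6.28, 12.3255).
E[σ²|data] = β/(α−1) = 12.3255/5.28 = 2.3344.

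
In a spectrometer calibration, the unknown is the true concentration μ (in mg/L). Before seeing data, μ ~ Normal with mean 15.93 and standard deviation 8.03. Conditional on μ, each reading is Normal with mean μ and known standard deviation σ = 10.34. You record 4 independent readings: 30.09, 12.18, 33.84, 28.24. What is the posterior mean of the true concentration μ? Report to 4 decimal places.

23.1109

For Normal data with known variance σ², a Normal(μ₀, σ₀²) prior on μ is conjugate. Posterior precision = 1/σ₀² + n/σ²; posterior mean is the precision-weighted average of μ₀ and x̄.
Σxᵢ = 30.09 + 12.18 + 33.84 + 28.24 = 104.35, so n·x̄ = 104.35.
σ₀² = 8.03² = 64.4809, σ² = 10.34² = 106.9156; σ² + n·σ₀² = 106.9156 + 4·64.4809 = 364.8392.
Posterior mean = (μ₀/σ₀² + n·x̄/σ²)/(1/σ₀² + n/σ²) = (σ²·μ₀ + σ₀²·n·x̄)/(σ² + n·σ₀²) = (106.9156·15.93 + 64.4809·104.35)/364.8392 = 8431.747423/364.8392 = 23.1109.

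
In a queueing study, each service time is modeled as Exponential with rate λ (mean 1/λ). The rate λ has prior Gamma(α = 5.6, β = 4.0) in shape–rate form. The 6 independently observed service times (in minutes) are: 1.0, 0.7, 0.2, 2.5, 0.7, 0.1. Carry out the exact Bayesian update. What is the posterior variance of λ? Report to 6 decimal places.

With a Gamma(shape α, rate β) prior on the exponential rate λ, the posterior after n observations with total T = Σxᵢ is Gamma(α+n, β+T).
Sum of observations T = 5.2 minutes; n = 6.
Posterior: Gamma(5.6+6, 4.0+5.2) = Gamma(11.6, 9.2).
Var = α/β² = 0.137051.

0.137051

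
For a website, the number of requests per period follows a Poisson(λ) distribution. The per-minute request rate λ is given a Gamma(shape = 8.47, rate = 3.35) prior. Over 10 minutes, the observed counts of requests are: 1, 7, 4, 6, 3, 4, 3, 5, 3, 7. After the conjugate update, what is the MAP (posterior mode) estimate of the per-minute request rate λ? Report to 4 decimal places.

With a Gamma(shape α, rate β) prior, the Poisson likelihood is conjugate: the posterior is Gamma(α + ΣXᵢ, β + n).
Sum of counts S = 43 over n = 10 minutes.
Posterior: Gamma(α+S, β+n) = Gamma(8.47+43, 3.35+10) = Gamma(51.47, 13.35).
Mode of Gamma(α,β) for α≥1 is (α−1)/β = 50.47/13.35 = 3.7805.

3.7805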